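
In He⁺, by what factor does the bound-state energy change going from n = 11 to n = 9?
1.494

Using E_n = -13.6057 Z² / n² eV with Z = 2:

E_9 = -13.6057 × 2² / 9² = -54.4228 / 81 = -0.671886420 eV
E_11 = -13.6057 × 2² / 11² = -54.4228 / 121 = -0.449775207 eV

The ratio is:
E_9/E_11 = (-0.671886420) / (-0.449775207)
E_9/E_11 = (-54.4228/81) / (-54.4228/121)
E_9/E_11 = 121/81
E_9/E_11 = 1.494
(Note: the Z² factors cancel in the ratio.)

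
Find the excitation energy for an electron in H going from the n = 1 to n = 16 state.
13.552553 eV

The energy levels of a hydrogen-like atom are E_n = -13.6057 eV / n².

Energy at n = 1: E_1 = -13.6057 / 1² = -13.605700000 eV
Energy at n = 16: E_16 = -13.6057 / 16² = -0.053147266 eV

The excitation energy is the difference:
ΔE = E_16 - E_1
ΔE = -0.053147266 - (-13.605700000)
ΔE = 13.552553 eV

Since this is positive, energy must be absorbed (photon absorption).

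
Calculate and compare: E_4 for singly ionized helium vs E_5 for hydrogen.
He⁺ at n = 4 (E = -3.40143 eV)

Using E_n = -13.6057 Z² / n² eV:

He⁺ (Z = 2) at n = 4:
E = -13.6057 × 2² / 4² = -13.6057 × 4 / 16 = -3.40142500 eV

H (Z = 1) at n = 5:
E = -13.6057 × 1² / 5² = -13.6057 × 1 / 25 = -0.54422800 eV

Since -3.40142500 eV < -0.54422800 eV,
He⁺ at n = 4 is more tightly bound (requires more energy to ionize).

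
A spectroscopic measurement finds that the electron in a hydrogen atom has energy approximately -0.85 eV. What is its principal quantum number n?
n = 4

The exact energy levels follow E_n = -13.6057 eV / n².

The measured value (-0.85 eV) is reported to only 2 significant figures, so we must test candidate n values and see which one matches to that precision.

Candidate energies:
  n = 2:  E = -13.6057/2² = -3.40143 eV
  n = 3:  E = -13.6057/3² = -1.51174 eV
  n = 4:  E = -13.6057/4² = -0.85036 eV  ← matches
  n = 5:  E = -13.6057/5² = -0.54423 eV
  n = 6:  E = -13.6057/6² = -0.37794 eV

Checking against the measurement of -0.85 eV (2 sig figs), only n = 4 agrees:
E_4 = -0.85036 eV, which rounds to -0.85 eV ✓

Therefore n = 4.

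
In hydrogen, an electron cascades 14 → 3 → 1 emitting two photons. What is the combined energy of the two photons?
13.536 eV

The energy levels of hydrogen are E_n = -13.6057 / n² eV.

First transition (14 → 3):
ΔE₁ = |E_3 - E_14|
ΔE₁ = |-1.511744444 - (-0.069416837)| = 1.442328 eV

Second transition (3 → 1):
ΔE₂ = |E_1 - E_3|
ΔE₂ = |-13.605700000 - (-1.511744444)| = 12.093956 eV

Total energy released:
E_total = ΔE₁ + ΔE₂ = 1.442328 + 12.093956 = 13.536 eV

Note: This equals the direct transition 14 → 1: 13.536 eV ✓
Energy is conserved regardless of the path taken.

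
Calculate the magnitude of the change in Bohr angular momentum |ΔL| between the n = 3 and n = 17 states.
1.48e-33 J·s (or 14ℏ)

In the Bohr model, L_n = nℏ where ℏ = 1.0546e-34 J·s.

L_17 = 17ℏ = 1.7928e-33 J·s
L_3 = 3ℏ = 3.1638e-34 J·s

ΔL = L_17 - L_3 = (17 - 3)ℏ = 14ℏ
ΔL = 14 × 1.0546e-34 J·s = 1.48e-33 J·s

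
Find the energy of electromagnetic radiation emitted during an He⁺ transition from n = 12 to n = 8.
0.47 eV

The energy levels are E_n = -13.6057 Z² eV / n².

Energy at n = 12: E_12 = -13.6057 × 2² / 12² = -0.37794 eV
Energy at n = 8: E_8 = -13.6057 × 2² / 8² = -0.85036 eV

For emission (electron falling to lower state), the photon energy is:
E_photon = E_12 - E_8 = |-0.37794 - (-0.85036)|
E_photon = 0.47 eV

This energy is carried away by the emitted photon.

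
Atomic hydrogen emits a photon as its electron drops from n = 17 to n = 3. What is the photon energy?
1.464666 eV

The energy levels are E_n = -13.6057 eV / n².

Energy at n = 17: E_17 = -13.6057 / 17² = -0.047078547 eV
Energy at n = 3: E_3 = -13.6057 / 3² = -1.511744444 eV

For emission (electron falling to lower state), the photon energy is:
E_photon = E_17 - E_3 = |-0.047078547 - (-1.511744444)|
E_photon = 1.464666 eV

This energy is carried away by the emitted photon.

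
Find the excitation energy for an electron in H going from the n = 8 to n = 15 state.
0.1521 eV

The energy levels of a hydrogen-like atom are E_n = -13.6057 eV / n².

Energy at n = 8: E_8 = -13.6057 / 8² = -0.2125891 eV
Energy at n = 15: E_15 = -13.6057 / 15² = -0.0604698 eV

The excitation energy is the difference:
ΔE = E_15 - E_8
ΔE = -0.0604698 - (-0.2125891)
ΔE = 0.1521 eV

Since this is positive, energy must be absorbed (photon absorption).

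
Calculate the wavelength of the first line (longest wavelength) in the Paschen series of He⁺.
468.65 nm

The longest wavelength corresponds to the smallest energy transition in the series.
The Paschen series has all transitions ending at n_f = 3.

For He⁺ (Z = 2), the first line (α-line) is the jump from n = 4 to n = 3:
E_4 = -13.6057 × 2² / 4² = -3.401425 eV
E_3 = -13.6057 × 2² / 3² = -6.046978 eV
ΔE = E_4 - E_3 = 2.645553 eV

λ = hc/E = 1239.84 eV·nm / 2.645553 eV
λ = 468.65 nm

This is the α-line of the Paschen series in He⁺.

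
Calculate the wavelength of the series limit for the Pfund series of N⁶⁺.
46.493 nm

The series limit corresponds to the transition from n = ∞ to n = 5.
This is the highest energy (shortest wavelength) transition in the Pfund series.

E_∞ = 0 eV
E_5 = -13.6057 × 7² / 5² = -26.66717 eV

Energy at series limit:
ΔE = E_∞ - E_5 = 0 - (-26.66717) = 26.66717 eV
λ = hc/E = 1239.84 eV·nm / 26.66717 eV = 46.493 nm

This energy equals the ionization energy from the n = 5 state of N⁶⁺.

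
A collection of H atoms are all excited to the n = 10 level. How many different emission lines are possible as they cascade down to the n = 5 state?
15

The electron can occupy levels n = 5, 6, ..., 10 during de-excitation — that is m = 10 - 5 + 1 = 6 distinct levels.

The number of distinct spectral lines equals the number of ways to choose 2 of these m levels (each pair gives one possible emission transition):

Number of lines = m(m-1)/2 = 6×5/2 = 15

These correspond to all possible transitions between the 6 levels:
10 → 9, 10 → 8, 10 → 7, 10 → 6, 10 → 5, 9 → 8, 9 → 7, 9 → 6...

Each transition produces a photon with a unique energy (and thus wavelength). This count does not depend on Z.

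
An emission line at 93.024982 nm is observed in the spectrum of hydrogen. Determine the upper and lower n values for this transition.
n = 7 → n = 1

First, find the photon energy from the wavelength (hc = 1239.84 eV·nm):
E = hc/λ = 1239.84 eV·nm / 93.024982 nm = 13.328033 eV

The energy levels of hydrogen satisfy E_n = -13.6057 / n² eV, so an emission n_i → n_f releases
ΔE = 13.6057 × (1/n_f² − 1/n_i²) eV.

Setting ΔE equal to the photon energy:
1/n_f² − 1/n_i² = 13.328033 / 13.6057 = 0.97959186

Since 1/n_i² must be positive, we need 1/n_f² > 0.97959186, i.e. n_f ≤ 1. For each allowed n_f, solve n_i = (1/n_f² − 0.97959186)^(−1/2) and check whether it is a whole number:
  n_f = 1: 1/n_i² = 1.00000000 − 0.97959186 = 0.02040814 → n_i = 7.000  → integer, n_i = 7 ✓

Only n_f = 1 gives an integer upper level, n_i = 7.

The transition is from n = 7 to n = 1 (emission).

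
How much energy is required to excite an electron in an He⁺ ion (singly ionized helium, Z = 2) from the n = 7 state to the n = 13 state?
0.7886 eV

The energy levels of a hydrogen-like atom are E_n = -13.6057 Z² eV / n².

Energy at n = 7: E_7 = -13.6057 × 2² / 7² = -1.1106694 eV
Energy at n = 13: E_13 = -13.6057 × 2² / 13² = -0.3220284 eV

The excitation energy is the difference:
ΔE = E_13 - E_7
ΔE = -0.3220284 - (-1.1106694)
ΔE = 0.7886 eV

Since this is positive, energy must be absorbed (photon absorption).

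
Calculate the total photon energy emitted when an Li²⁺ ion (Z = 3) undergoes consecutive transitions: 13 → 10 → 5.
4.173 eV

The energy levels of Li²⁺ are E_n = -13.6057 × 3² / n² eV.

First transition (13 → 10):
ΔE₁ = |E_10 - E_13|
ΔE₁ = |-1.224513000 - (-0.724563905)| = 0.499949 eV

Second transition (10 → 5):
ΔE₂ = |E_5 - E_10|
ΔE₂ = |-4.898052000 - (-1.224513000)| = 3.673539 eV

Total energy released:
E_total = ΔE₁ + ΔE₂ = 0.499949 + 3.673539 = 4.173 eV

Note: This equals the direct transition 13 → 5: 4.173 eV ✓
Energy is conserved regardless of the path taken.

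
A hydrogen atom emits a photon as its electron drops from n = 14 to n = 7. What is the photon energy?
0.2083 eV

The energy levels are E_n = -13.6057 eV / n².

Energy at n = 14: E_14 = -13.6057 / 14² = -0.0694168 eV
Energy at n = 7: E_7 = -13.6057 / 7² = -0.2776673 eV

For emission (electron falling to lower state), the photon energy is:
E_photon = E_14 - E_7 = |-0.0694168 - (-0.2776673)|
E_photon = 0.2083 eV

This energy is carried away by the emitted photon.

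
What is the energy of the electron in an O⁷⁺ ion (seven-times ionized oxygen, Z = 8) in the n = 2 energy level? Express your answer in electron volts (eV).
-217.6912 eV

The energy levels of a hydrogen-like atom are given by:
E_n = -13.6057 Z² / n² eV  (with Z = 8 for O⁷⁺)

For n = 2:
E_2 = -13.6057 × 8² / 2²
E_2 = -13.6057 × 64 / 4
E_2 = -217.6912 eV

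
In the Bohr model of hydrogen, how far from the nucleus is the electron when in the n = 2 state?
0.2117 nm (or 2.1167 Å)

The Bohr radius formula is:
r_n = n² a₀ / Z

where a₀ = 0.0529177 nm is the Bohr radius.

For H (Z = 1) at n = 2:
r_2 = 2² × 0.0529177 nm / 1
r_2 = 4 × 0.0529177 nm / 1
r_2 = 0.21167 nm / 1
r_2 = 0.2117 nm

The electron orbits at approximately 0.2117 nm from the nucleus.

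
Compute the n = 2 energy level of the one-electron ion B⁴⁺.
-85.04 eV

For hydrogen-like ions, the energy levels scale with Z²:
E_n = -13.6057 Z² / n² eV

For B⁴⁺ (Z = 5) at n = 2:
E_2 = -13.6057 × 5² / 2²
E_2 = -13.6057 × 25 / 4
E_2 = -340.1425 / 4
E_2 = -85.04 eV

The energy is 25 times more negative than hydrogen at the same n due to the stronger nuclear charge.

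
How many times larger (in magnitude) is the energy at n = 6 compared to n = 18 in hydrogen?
9.00

Using E_n = -13.6057 Z² / n² eV with Z = 1:

E_6 = -13.6057 / 6² = -13.6057 / 36 = -0.37793611 eV
E_18 = -13.6057 / 18² = -13.6057 / 324 = -0.04199290 eV

The ratio is:
E_6/E_18 = (-0.37793611) / (-0.04199290)
E_6/E_18 = (-13.6057/36) / (-13.6057/324)
E_6/E_18 = 324/36
E_6/E_18 = 9.00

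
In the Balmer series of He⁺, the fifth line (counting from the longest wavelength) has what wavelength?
99.2266 nm

The lines of a series are numbered from the longest wavelength (smallest ΔE) outward; the fifth line is the transition from n = n_f + 5 to n_f.
The Balmer series has all transitions ending at n_f = 2.

For He⁺ (Z = 2), the fifth line (ε-line) is the jump from n = 7 to n = 2:
E_7 = -13.6057 × 2² / 7² = -1.110669 eV
E_2 = -13.6057 × 2² / 2² = -13.605700 eV
ΔE = E_7 - E_2 = 12.495031 eV

λ = hc/E = 1239.84 eV·nm / 12.495031 eV
λ = 99.2266 nm

This is the ε-line of the Balmer series in He⁺.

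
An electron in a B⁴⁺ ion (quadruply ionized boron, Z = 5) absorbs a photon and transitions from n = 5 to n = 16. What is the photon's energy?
12.28 eV

The energy levels of a hydrogen-like atom are E_n = -13.6057 Z² eV / n².

Energy at n = 5: E_5 = -13.6057 × 5² / 5² = -13.60570 eV
Energy at n = 16: E_16 = -13.6057 × 5² / 16² = -1.32868 eV

The excitation energy is the difference:
ΔE = E_16 - E_5
ΔE = -1.32868 - (-13.60570)
ΔE = 12.28 eV

Since this is positive, energy must be absorbed (photon absorption).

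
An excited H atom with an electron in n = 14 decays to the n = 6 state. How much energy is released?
0.31 eV

The energy levels are E_n = -13.6057 eV / n².

Energy at n = 14: E_14 = -13.6057 / 14² = -0.06942 eV
Energy at n = 6: E_6 = -13.6057 / 6² = -0.37794 eV

For emission (electron falling to lower state), the photon energy is:
E_photon = E_14 - E_6 = |-0.06942 - (-0.37794)|
E_photon = 0.31 eV

This energy is carried away by the emitted photon.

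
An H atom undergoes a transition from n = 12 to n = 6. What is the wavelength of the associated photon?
4374.073 nm

First, find the transition energy using E_n = -13.6057 / n² eV:
E_12 = -13.6057 / 12² = -0.094484028 eV
E_6 = -13.6057 / 6² = -0.377936111 eV

Photon energy: |ΔE| = |E_6 - E_12| = 0.283452083 eV

Convert to wavelength using E = hc/λ with hc = 1239.84 eV·nm:
λ = hc/E = 1239.84 eV·nm / 0.283452083 eV
λ = 4374.073 nm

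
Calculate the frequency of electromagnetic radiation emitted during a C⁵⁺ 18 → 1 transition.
1.18069e+17 Hz

First, find the transition energy:
E_18 = -13.6057 × 6² / 18² = -1.5117444 eV
E_1 = -13.6057 × 6² / 1² = -489.8052000 eV
|ΔE| = |E_1 - E_18| = 488.2934556 eV

Convert to Joules: E = 488.2934556 eV × (1.602177 × 10⁻¹⁹ J/eV) = 7.8233254e-17 J

Using E = hf:
f = E/h = 7.8233254e-17 J / (6.62607 × 10⁻³⁴ J·s)
f = 1.18069e+17 Hz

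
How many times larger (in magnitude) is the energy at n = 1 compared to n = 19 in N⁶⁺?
361.0000

Using E_n = -13.6057 Z² / n² eV with Z = 7:

E_1 = -13.6057 × 7² / 1² = -666.6793 / 1 = -666.6793000000 eV
E_19 = -13.6057 × 7² / 19² = -666.6793 / 361 = -1.8467570637 eV

The ratio is:
E_1/E_19 = (-666.6793000000) / (-1.8467570637)
E_1/E_19 = (-666.6793/1) / (-666.6793/361)
E_1/E_19 = 361/1
E_1/E_19 = 361.0000
(Note: the Z² factors cancel in the ratio.)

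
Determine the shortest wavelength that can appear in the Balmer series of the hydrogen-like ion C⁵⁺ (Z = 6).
10.125168 nm

The series limit corresponds to the transition from n = ∞ to n = 2.
This is the highest energy (shortest wavelength) transition in the Balmer series.

E_∞ = 0 eV
E_2 = -13.6057 × 6² / 2² = -122.45130000 eV

Energy at series limit:
ΔE = E_∞ - E_2 = 0 - (-122.45130000) = 122.45130000 eV
λ = hc/E = 1239.84 eV·nm / 122.45130000 eV = 10.125168 nm

This energy equals the ionization energy from the n = 2 state of C⁵⁺.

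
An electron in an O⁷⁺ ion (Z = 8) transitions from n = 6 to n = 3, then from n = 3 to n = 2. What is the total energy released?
193.50 eV

The energy levels of O⁷⁺ are E_n = -13.6057 × 8² / n² eV.

First transition (6 → 3):
ΔE₁ = |E_3 - E_6|
ΔE₁ = |-96.75164444 - (-24.18791111)| = 72.56373 eV

Second transition (3 → 2):
ΔE₂ = |E_2 - E_3|
ΔE₂ = |-217.69120000 - (-96.75164444)| = 120.93956 eV

Total energy released:
E_total = ΔE₁ + ΔE₂ = 72.56373 + 120.93956 = 193.50 eV

Note: This equals the direct transition 6 → 2: 193.50 eV ✓
Energy is conserved regardless of the path taken.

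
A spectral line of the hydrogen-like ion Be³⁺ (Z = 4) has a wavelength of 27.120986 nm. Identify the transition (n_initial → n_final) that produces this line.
n = 5 → n = 2

First, find the photon energy from the wavelength (hc = 1239.84 eV·nm):
E = hc/λ = 1239.84 eV·nm / 27.120986 nm = 45.715152 eV

The energy levels of Be³⁺ satisfy E_n = -13.6057 × 4² / n² eV, so an emission n_i → n_f releases
ΔE = 13.6057 × 4² × (1/n_f² − 1/n_i²) eV.

Setting ΔE equal to the photon energy:
1/n_f² − 1/n_i² = 45.715152 / (13.6057 × 4²) = 0.21000000

Since 1/n_i² must be positive, we need 1/n_f² > 0.21000000, i.e. n_f ≤ 2. For each allowed n_f, solve n_i = (1/n_f² − 0.21000000)^(−1/2) and check whether it is a whole number:
  n_f = 1: 1/n_i² = 1.00000000 − 0.21000000 = 0.79000000 → n_i = 1.125  (not an integer) ✗
  n_f = 2: 1/n_i² = 0.25000000 − 0.21000000 = 0.04000000 → n_i = 5.000  → integer, n_i = 5 ✓

Only n_f = 2 gives an integer upper level, n_i = 5.

The transition is from n = 5 to n = 2 (emission).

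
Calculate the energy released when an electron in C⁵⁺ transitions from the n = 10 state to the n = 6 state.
8.707648 eV

The energy levels are E_n = -13.6057 Z² eV / n².

Energy at n = 10: E_10 = -13.6057 × 6² / 10² = -4.898052000 eV
Energy at n = 6: E_6 = -13.6057 × 6² / 6² = -13.605700000 eV

For emission (electron falling to lower state), the photon energy is:
E_photon = E_10 - E_6 = |-4.898052000 - (-13.605700000)|
E_photon = 8.707648 eV

This energy is carried away by the emitted photon.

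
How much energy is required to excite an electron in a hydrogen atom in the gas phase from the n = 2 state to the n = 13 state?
3.32092 eV

The energy levels of a hydrogen-like atom are E_n = -13.6057 eV / n².

Energy at n = 2: E_2 = -13.6057 / 2² = -3.40142500 eV
Energy at n = 13: E_13 = -13.6057 / 13² = -0.08050710 eV

The excitation energy is the difference:
ΔE = E_13 - E_2
ΔE = -0.08050710 - (-3.40142500)
ΔE = 3.32092 eV

Since this is positive, energy must be absorbed (photon absorption).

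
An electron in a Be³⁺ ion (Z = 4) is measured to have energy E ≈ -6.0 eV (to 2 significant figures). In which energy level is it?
n = 6

The exact energy levels follow E_n = -13.6057 Z² / n² eV with Z = 4.

The measured value (-6.0 eV) is reported to only 2 significant figures, so we must test candidate n values and see which one matches to that precision.

Candidate energies:
  n = 4:  E = -13.6057 × 4² / 4² = -13.60570 eV
  n = 5:  E = -13.6057 × 4² / 5² = -8.70765 eV
  n = 6:  E = -13.6057 × 4² / 6² = -6.04698 eV  ← matches
  n = 7:  E = -13.6057 × 4² / 7² = -4.44268 eV
  n = 8:  E = -13.6057 × 4² / 8² = -3.40143 eV

Checking against the measurement of -6.0 eV (2 sig figs), only n = 6 agrees:
E_6 = -6.04698 eV, which rounds to -6.0 eV ✓

Therefore n = 6.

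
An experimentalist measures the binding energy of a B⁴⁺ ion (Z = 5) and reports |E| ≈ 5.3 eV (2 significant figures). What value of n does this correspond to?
n = 8

The exact energy levels follow E_n = -13.6057 Z² / n² eV with Z = 5.

The measured value (-5.3 eV) is reported to only 2 significant figures, so we must test candidate n values and see which one matches to that precision.

Candidate energies:
  n = 6:  E = -13.6057 × 5² / 6² = -9.448403 eV
  n = 7:  E = -13.6057 × 5² / 7² = -6.941684 eV
  n = 8:  E = -13.6057 × 5² / 8² = -5.314727 eV  ← matches
  n = 9:  E = -13.6057 × 5² / 9² = -4.199290 eV
  n = 10:  E = -13.6057 × 5² / 10² = -3.401425 eV

Checking against the measurement of -5.3 eV (2 sig figs), only n = 8 agrees:
E_8 = -5.314727 eV, which rounds to -5.3 eV ✓

Therefore n = 8.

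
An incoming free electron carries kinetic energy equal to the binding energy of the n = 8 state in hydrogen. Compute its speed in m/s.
2.7346e+05 m/s (or 0.0912% of c)

The binding energy at n = 8 for hydrogen is:
E_8 = -13.6057/8² = -0.21258906 eV
|E_8| = 0.21258906 eV

Convert to Joules:
KE = 0.21258906 eV × (1.602177 × 10⁻¹⁹ J/eV) = 3.406053e-20 J

Using KE = ½mv²:
v = √(2·KE/m_e)
v = √(2 × 3.406053e-20 J / 9.10938 × 10⁻³¹ kg)
v = 2.7346e+05 m/s

This is approximately 0.0912% the speed of light.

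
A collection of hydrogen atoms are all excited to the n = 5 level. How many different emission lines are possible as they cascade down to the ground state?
10

The electron can occupy levels n = 1, 2, ..., 5 during de-excitation — that is m = 5 - 1 + 1 = 5 distinct levels.

The number of distinct spectral lines equals the number of ways to choose 2 of these m levels (each pair gives one possible emission transition):

Number of lines = m(m-1)/2 = 5×4/2 = 10

These correspond to all possible transitions between the 5 levels:
5 → 4, 5 → 3, 5 → 2, 5 → 1, 4 → 3, 4 → 2, 4 → 1, 3 → 2...

Each transition produces a photon with a unique energy (and thus wavelength). This count does not depend on Z.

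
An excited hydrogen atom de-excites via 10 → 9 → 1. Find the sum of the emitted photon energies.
13.4696 eV

The energy levels of hydrogen are E_n = -13.6057 / n² eV.

First transition (10 → 9):
ΔE₁ = |E_9 - E_10|
ΔE₁ = |-0.1679716049 - (-0.1360570000)| = 0.0319146 eV

Second transition (9 → 1):
ΔE₂ = |E_1 - E_9|
ΔE₂ = |-13.6057000000 - (-0.1679716049)| = 13.4377284 eV

Total energy released:
E_total = ΔE₁ + ΔE₂ = 0.0319146 + 13.4377284 = 13.4696 eV

Note: This equals the direct transition 10 → 1: 13.4696 eV ✓
Energy is conserved regardless of the path taken.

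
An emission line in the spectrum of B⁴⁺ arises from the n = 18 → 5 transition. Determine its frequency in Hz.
3.04e+15 Hz

First, find the transition energy:
E_18 = -13.6057 × 5² / 18² = -1.04982 eV
E_5 = -13.6057 × 5² / 5² = -13.60570 eV
|ΔE| = |E_5 - E_18| = 12.55588 eV

Convert to Joules: E = 12.55588 eV × (1.602177 × 10⁻¹⁹ J/eV) = 2.0117e-18 J

Using E = hf:
f = E/h = 2.0117e-18 J / (6.62607 × 10⁻³⁴ J·s)
f = 3.04e+15 Hz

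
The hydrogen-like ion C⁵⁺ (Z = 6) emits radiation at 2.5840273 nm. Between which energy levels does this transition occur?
n = 7 → n = 1

First, find the photon energy from the wavelength (hc = 1239.84 eV·nm):
E = hc/λ = 1239.84 eV·nm / 2.5840273 nm = 479.80917 eV

The energy levels of C⁵⁺ satisfy E_n = -13.6057 × 6² / n² eV, so an emission n_i → n_f releases
ΔE = 13.6057 × 6² × (1/n_f² − 1/n_i²) eV.

Setting ΔE equal to the photon energy:
1/n_f² − 1/n_i² = 479.80917 / (13.6057 × 6²) = 0.97959183

Since 1/n_i² must be positive, we need 1/n_f² > 0.97959183, i.e. n_f ≤ 1. For each allowed n_f, solve n_i = (1/n_f² − 0.97959183)^(−1/2) and check whether it is a whole number:
  n_f = 1: 1/n_i² = 1.00000000 − 0.97959183 = 0.02040817 → n_i = 7.000  → integer, n_i = 7 ✓

Only n_f = 1 gives an integer upper level, n_i = 7.

The transition is from n = 7 to n = 1 (emission).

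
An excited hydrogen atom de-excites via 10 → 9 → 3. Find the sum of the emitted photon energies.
1.38 eV

The energy levels of hydrogen are E_n = -13.6057 / n² eV.

First transition (10 → 9):
ΔE₁ = |E_9 - E_10|
ΔE₁ = |-0.16797160 - (-0.13605700)| = 0.03191 eV

Second transition (9 → 3):
ΔE₂ = |E_3 - E_9|
ΔE₂ = |-1.51174444 - (-0.16797160)| = 1.34377 eV

Total energy released:
E_total = ΔE₁ + ΔE₂ = 0.03191 + 1.34377 = 1.38 eV

Note: This equals the direct transition 10 → 3: 1.38 eV ✓
Energy is conserved regardless of the path taken.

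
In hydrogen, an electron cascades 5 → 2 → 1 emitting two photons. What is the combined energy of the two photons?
13.06147 eV

The energy levels of hydrogen are E_n = -13.6057 / n² eV.

First transition (5 → 2):
ΔE₁ = |E_2 - E_5|
ΔE₁ = |-3.40142500000 - (-0.54422800000)| = 2.85719700 eV

Second transition (2 → 1):
ΔE₂ = |E_1 - E_2|
ΔE₂ = |-13.60570000000 - (-3.40142500000)| = 10.20427500 eV

Total energy released:
E_total = ΔE₁ + ΔE₂ = 2.85719700 + 10.20427500 = 13.06147 eV

Note: This equals the direct transition 5 → 1: 13.06147 eV ✓
Energy is conserved regardless of the path taken.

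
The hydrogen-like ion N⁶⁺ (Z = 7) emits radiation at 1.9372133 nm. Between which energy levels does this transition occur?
n = 5 → n = 1

First, find the photon energy from the wavelength (hc = 1239.84 eV·nm):
E = hc/λ = 1239.84 eV·nm / 1.9372133 nm = 640.01212 eV

The energy levels of N⁶⁺ satisfy E_n = -13.6057 × 7² / n² eV, so an emission n_i → n_f releases
ΔE = 13.6057 × 7² × (1/n_f² − 1/n_i²) eV.

Setting ΔE equal to the photon energy:
1/n_f² − 1/n_i² = 640.01212 / (13.6057 × 7²) = 0.95999999

Since 1/n_i² must be positive, we need 1/n_f² > 0.95999999, i.e. n_f ≤ 1. For each allowed n_f, solve n_i = (1/n_f² − 0.95999999)^(−1/2) and check whether it is a whole number:
  n_f = 1: 1/n_i² = 1.00000000 − 0.95999999 = 0.04000001 → n_i = 5.000  → integer, n_i = 5 ✓

Only n_f = 1 gives an integer upper level, n_i = 5.

The transition is from n = 5 to n = 1 (emission).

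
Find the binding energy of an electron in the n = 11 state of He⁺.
0.450 eV

The ionization energy is the energy needed to remove the electron completely (n → ∞).

For a hydrogen-like ion with Z = 2, E_n = -13.6057 Z² / n² eV.

At n = 11: E_11 = -13.6057 × 2² / 11² = -0.449775 eV
At n = ∞: E_∞ = 0 eV

Ionization energy = E_∞ - E_11 = 0 - (-0.449775) = 0.449775 eV
Ionization energy ≈ 0.450 eV

This is also called the binding energy of the electron in state n = 11.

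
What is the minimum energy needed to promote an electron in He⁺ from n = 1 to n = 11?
53.9730 eV

The energy levels of a hydrogen-like atom are E_n = -13.6057 Z² eV / n².

Energy at n = 1: E_1 = -13.6057 × 2² / 1² = -54.4228000 eV
Energy at n = 11: E_11 = -13.6057 × 2² / 11² = -0.4497752 eV

The excitation energy is the difference:
ΔE = E_11 - E_1
ΔE = -0.4497752 - (-54.4228000)
ΔE = 53.9730 eV

Since this is positive, energy must be absorbed (photon absorption).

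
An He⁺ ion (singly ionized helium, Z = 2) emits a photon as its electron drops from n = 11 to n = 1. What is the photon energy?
53.973 eV

The energy levels are E_n = -13.6057 Z² eV / n².

Energy at n = 11: E_11 = -13.6057 × 2² / 11² = -0.449775 eV
Energy at n = 1: E_1 = -13.6057 × 2² / 1² = -54.422800 eV

For emission (electron falling to lower state), the photon energy is:
E_photon = E_11 - E_1 = |-0.449775 - (-54.422800)|
E_photon = 53.973 eV

This energy is carried away by the emitted photon.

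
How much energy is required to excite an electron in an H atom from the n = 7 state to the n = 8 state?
0.07 eV

The energy levels of a hydrogen-like atom are E_n = -13.6057 eV / n².

Energy at n = 7: E_7 = -13.6057 / 7² = -0.27767 eV
Energy at n = 8: E_8 = -13.6057 / 8² = -0.21259 eV

The excitation energy is the difference:
ΔE = E_8 - E_7
ΔE = -0.21259 - (-0.27767)
ΔE = 0.07 eV

Since this is positive, energy must be absorbed (photon absorption).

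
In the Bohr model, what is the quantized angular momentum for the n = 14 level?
1.476e-33 J·s (or 14ℏ)

In the Bohr model, angular momentum is quantized:
L = nℏ

where ℏ = h/(2π) = 1.05457e-34 J·s

For n = 14:
L = 14 × 1.05457e-34 J·s
L = 1.476e-33 J·s

This can also be written as L = 14ℏ.
The angular momentum is an integer multiple of the reduced Planck constant.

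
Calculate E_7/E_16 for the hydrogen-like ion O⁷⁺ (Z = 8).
5.22

Using E_n = -13.6057 Z² / n² eV with Z = 8:

E_7 = -13.6057 × 8² / 7² = -870.7648 / 49 = -17.77071020 eV
E_16 = -13.6057 × 8² / 16² = -870.7648 / 256 = -3.40142500 eV

The ratio is:
E_7/E_16 = (-17.77071020) / (-3.40142500)
E_7/E_16 = (-870.7648/49) / (-870.7648/256)
E_7/E_16 = 256/49
E_7/E_16 = 5.22
(Note: the Z² factors cancel in the ratio.)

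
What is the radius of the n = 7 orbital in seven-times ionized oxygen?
0.3241 nm (or 3.2412 Å)

The Bohr radius formula is:
r_n = n² a₀ / Z

where a₀ = 0.0529177 nm is the Bohr radius.

For O⁷⁺ (Z = 8) at n = 7:
r_7 = 7² × 0.0529177 nm / 8
r_7 = 49 × 0.0529177 nm / 8
r_7 = 2.59297 nm / 8
r_7 = 0.3241 nm

The electron orbits at approximately 0.3241 nm from the nucleus.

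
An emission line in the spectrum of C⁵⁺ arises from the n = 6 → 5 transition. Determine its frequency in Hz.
1.4475e+15 Hz

First, find the transition energy:
E_6 = -13.6057 × 6² / 6² = -13.6057000 eV
E_5 = -13.6057 × 6² / 5² = -19.5922080 eV
|ΔE| = |E_5 - E_6| = 5.9865080 eV

Convert to Joules: E = 5.9865080 eV × (1.602177 × 10⁻¹⁹ J/eV) = 9.591445e-19 J

Using E = hf:
f = E/h = 9.591445e-19 J / (6.62607 × 10⁻³⁴ J·s)
f = 1.4475e+15 Hz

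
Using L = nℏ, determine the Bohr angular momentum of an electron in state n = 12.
1.27e-33 J·s (or 12ℏ)

In the Bohr model, angular momentum is quantized:
L = nℏ

where ℏ = h/(2π) = 1.0546e-34 J·s

For n = 12:
L = 12 × 1.0546e-34 J·s
L = 1.27e-33 J·s

This can also be written as L = 12ℏ.
The angular momentum is an integer multiple of the reduced Planck constant.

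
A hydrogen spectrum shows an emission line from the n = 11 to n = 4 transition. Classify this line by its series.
Brackett series

The spectral series in hydrogen are named based on the final (lower) energy level:
- Lyman series: n_final = 1 (ultraviolet)
- Balmer series: n_final = 2 (visible/near-UV)
- Paschen series: n_final = 3 (infrared)
- Brackett series: n_final = 4 (infrared)
- Pfund series: n_final = 5 (far infrared)

Since this transition ends at n = 4, it belongs to the Brackett series.

For reference, this 11 → 4 line has photon energy
ΔE = 13.6057 eV × (1/4² - 1/11²) = 0.73791244835 eV,
corresponding to wavelength λ = hc/ΔE = 1239.84 eV·nm / 0.73791244835 eV = 1680.19933 nm in the infrared region.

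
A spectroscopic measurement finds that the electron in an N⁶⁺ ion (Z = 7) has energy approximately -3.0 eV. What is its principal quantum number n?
n = 15

The exact energy levels follow E_n = -13.6057 Z² / n² eV with Z = 7.

The measured value (-3.0 eV) is reported to only 2 significant figures, so we must test candidate n values and see which one matches to that precision.

Candidate energies:
  n = 13:  E = -13.6057 × 7² / 13² = -3.94485 eV
  n = 14:  E = -13.6057 × 7² / 14² = -3.40143 eV
  n = 15:  E = -13.6057 × 7² / 15² = -2.96302 eV  ← matches
  n = 16:  E = -13.6057 × 7² / 16² = -2.60422 eV
  n = 17:  E = -13.6057 × 7² / 17² = -2.30685 eV

Checking against the measurement of -3.0 eV (2 sig figs), only n = 15 agrees:
E_15 = -2.96302 eV, which rounds to -3.0 eV ✓

Therefore n = 15.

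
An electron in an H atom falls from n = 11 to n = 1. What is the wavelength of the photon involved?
91.886 nm

First, find the transition energy using E_n = -13.6057 / n² eV:
E_11 = -13.6057 / 11² = -0.11244 eV
E_1 = -13.6057 / 1² = -13.60570 eV

Photon energy: |ΔE| = |E_1 - E_11| = 13.49326 eV

Convert to wavelength using E = hc/λ with hc = 1239.84 eV·nm:
λ = hc/E = 1239.84 eV·nm / 13.49326 eV
λ = 91.886 nm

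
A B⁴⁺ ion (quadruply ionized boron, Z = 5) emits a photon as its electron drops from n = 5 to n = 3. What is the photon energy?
24.1879 eV

The energy levels are E_n = -13.6057 Z² eV / n².

Energy at n = 5: E_5 = -13.6057 × 5² / 5² = -13.6057000 eV
Energy at n = 3: E_3 = -13.6057 × 5² / 3² = -37.7936111 eV

For emission (electron falling to lower state), the photon energy is:
E_photon = E_5 - E_3 = |-13.6057000 - (-37.7936111)|
E_photon = 24.1879 eV

This energy is carried away by the emitted photon.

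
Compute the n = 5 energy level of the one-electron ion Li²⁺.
-4.90 eV

For hydrogen-like ions, the energy levels scale with Z²:
E_n = -13.6057 Z² / n² eV

For Li²⁺ (Z = 3) at n = 5:
E_5 = -13.6057 × 3² / 5²
E_5 = -13.6057 × 9 / 25
E_5 = -122.4513 / 25
E_5 = -4.90 eV

The energy is 9 times more negative than hydrogen at the same n due to the stronger nuclear charge.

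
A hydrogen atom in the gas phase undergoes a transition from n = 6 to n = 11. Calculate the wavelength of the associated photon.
4669.97 nm

First, find the transition energy using E_n = -13.6057 / n² eV:
E_6 = -13.6057 / 6² = -0.37793611 eV
E_11 = -13.6057 / 11² = -0.11244380 eV

Photon energy: |ΔE| = |E_11 - E_6| = 0.26549231 eV

Convert to wavelength using E = hc/λ with hc = 1239.84 eV·nm:
λ = hc/E = 1239.84 eV·nm / 0.26549231 eV
λ = 4669.97 nm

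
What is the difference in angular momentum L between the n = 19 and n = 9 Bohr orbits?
1.05e-33 J·s (or 10ℏ)

In the Bohr model, L_n = nℏ where ℏ = 1.0546e-34 J·s.

L_19 = 19ℏ = 2.0037e-33 J·s
L_9 = 9ℏ = 9.4914e-34 J·s

ΔL = L_19 - L_9 = (19 - 9)ℏ = 10ℏ
ΔL = 10 × 1.0546e-34 J·s = 1.05e-33 J·s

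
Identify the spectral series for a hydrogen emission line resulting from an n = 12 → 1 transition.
Lyman series

The spectral series in hydrogen are named based on the final (lower) energy level:
- Lyman series: n_final = 1 (ultraviolet)
- Balmer series: n_final = 2 (visible/near-UV)
- Paschen series: n_final = 3 (infrared)
- Brackett series: n_final = 4 (infrared)
- Pfund series: n_final = 5 (far infrared)

Since this transition ends at n = 1, it belongs to the Lyman series.

For reference, this 12 → 1 line has photon energy
ΔE = 13.6057 eV × (1/1² - 1/12²) = 13.51122 eV,
corresponding to wavelength λ = hc/ΔE = 1239.84 eV·nm / 13.51122 eV = 91.764 nm in the ultraviolet region.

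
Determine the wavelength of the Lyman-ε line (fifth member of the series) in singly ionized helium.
23.432532 nm

The lines of a series are numbered from the longest wavelength (smallest ΔE) outward; the fifth line is the transition from n = n_f + 5 to n_f.
The Lyman series has all transitions ending at n_f = 1.

For He⁺ (Z = 2), the fifth line (ε-line) is the jump from n = 6 to n = 1:
E_6 = -13.6057 × 2² / 6² = -1.51174444 eV
E_1 = -13.6057 × 2² / 1² = -54.42280000 eV
ΔE = E_6 - E_1 = 52.91105556 eV

λ = hc/E = 1239.84 eV·nm / 52.91105556 eV
λ = 23.432532 nm

This is the ε-line of the Lyman series in He⁺.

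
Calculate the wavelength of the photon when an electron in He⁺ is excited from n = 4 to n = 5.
1012.51681 nm

First, find the transition energy using E_n = -13.6057 Z² / n² eV:
E_4 = -13.6057 × 2² / 4² = -3.4014250000 eV
E_5 = -13.6057 × 2² / 5² = -2.1769120000 eV

Photon energy: |ΔE| = |E_5 - E_4| = 1.2245130000 eV

Convert to wavelength using E = hc/λ with hc = 1239.84 eV·nm:
λ = hc/E = 1239.84 eV·nm / 1.2245130000 eV
λ = 1012.51681 nm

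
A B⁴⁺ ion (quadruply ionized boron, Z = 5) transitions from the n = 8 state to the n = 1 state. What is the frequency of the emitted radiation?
8.10e+16 Hz

First, find the transition energy:
E_8 = -13.6057 × 5² / 8² = -5.31472656 eV
E_1 = -13.6057 × 5² / 1² = -340.14250000 eV
|ΔE| = |E_1 - E_8| = 334.82777344 eV

Convert to Joules: E = 334.82777344 eV × (1.602177 × 10⁻¹⁹ J/eV) = 5.3645e-17 J

Using E = hf:
f = E/h = 5.3645e-17 J / (6.62607 × 10⁻³⁴ J·s)
f = 8.10e+16 Hz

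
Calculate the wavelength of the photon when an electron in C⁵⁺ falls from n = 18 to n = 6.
102.517 nm

First, find the transition energy using E_n = -13.6057 Z² / n² eV:
E_18 = -13.6057 × 6² / 18² = -1.511744 eV
E_6 = -13.6057 × 6² / 6² = -13.605700 eV

Photon energy: |ΔE| = |E_6 - E_18| = 12.093956 eV

Convert to wavelength using E = hc/λ with hc = 1239.84 eV·nm:
λ = hc/E = 1239.84 eV·nm / 12.093956 eV
λ = 102.517 nm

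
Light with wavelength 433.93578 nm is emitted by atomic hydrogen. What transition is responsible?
n = 5 → n = 2

First, find the photon energy from the wavelength (hc = 1239.84 eV·nm):
E = hc/λ = 1239.84 eV·nm / 433.93578 nm = 2.8571970 eV

The energy levels of hydrogen satisfy E_n = -13.6057 / n² eV, so an emission n_i → n_f releases
ΔE = 13.6057 × (1/n_f² − 1/n_i²) eV.

Setting ΔE equal to the photon energy:
1/n_f² − 1/n_i² = 2.8571970 / 13.6057 = 0.21000000

Since 1/n_i² must be positive, we need 1/n_f² > 0.21000000, i.e. n_f ≤ 2. For each allowed n_f, solve n_i = (1/n_f² − 0.21000000)^(−1/2) and check whether it is a whole number:
  n_f = 1: 1/n_i² = 1.00000000 − 0.21000000 = 0.79000000 → n_i = 1.125  (not an integer) ✗
  n_f = 2: 1/n_i² = 0.25000000 − 0.21000000 = 0.04000000 → n_i = 5.000  → integer, n_i = 5 ✓

Only n_f = 2 gives an integer upper level, n_i = 5.

The transition is from n = 5 to n = 2 (emission).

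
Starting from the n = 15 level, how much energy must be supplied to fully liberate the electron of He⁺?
0.241879 eV

The ionization energy is the energy needed to remove the electron completely (n → ∞).

For a hydrogen-like ion with Z = 2, E_n = -13.6057 Z² / n² eV.

At n = 15: E_15 = -13.6057 × 2² / 15² = -0.241879111 eV
At n = ∞: E_∞ = 0 eV

Ionization energy = E_∞ - E_15 = 0 - (-0.241879111) = 0.241879111 eV
Ionization energy ≈ 0.241879 eV

This is also called the binding energy of the electron in state n = 15.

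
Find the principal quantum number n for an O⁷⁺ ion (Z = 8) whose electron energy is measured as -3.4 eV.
n = 16

The exact energy levels follow E_n = -13.6057 Z² / n² eV with Z = 8.

The measured value (-3.4 eV) is reported to only 2 significant figures, so we must test candidate n values and see which one matches to that precision.

Candidate energies:
  n = 14:  E = -13.6057 × 8² / 14² = -4.44268 eV
  n = 15:  E = -13.6057 × 8² / 15² = -3.87007 eV
  n = 16:  E = -13.6057 × 8² / 16² = -3.40143 eV  ← matches
  n = 17:  E = -13.6057 × 8² / 17² = -3.01303 eV
  n = 18:  E = -13.6057 × 8² / 18² = -2.68755 eV

Checking against the measurement of -3.4 eV (2 sig figs), only n = 16 agrees:
E_16 = -3.40143 eV, which rounds to -3.4 eV ✓

Therefore n = 16.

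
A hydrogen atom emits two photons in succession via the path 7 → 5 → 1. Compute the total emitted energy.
13.3280 eV

The energy levels of hydrogen are E_n = -13.6057 / n² eV.

First transition (7 → 5):
ΔE₁ = |E_5 - E_7|
ΔE₁ = |-0.5442280000 - (-0.2776673469)| = 0.2665607 eV

Second transition (5 → 1):
ΔE₂ = |E_1 - E_5|
ΔE₂ = |-13.6057000000 - (-0.5442280000)| = 13.0614720 eV

Total energy released:
E_total = ΔE₁ + ΔE₂ = 0.2665607 + 13.0614720 = 13.3280 eV

Note: This equals the direct transition 7 → 1: 13.3280 eV ✓
Energy is conserved regardless of the path taken.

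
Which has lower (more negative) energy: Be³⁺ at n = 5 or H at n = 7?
Be³⁺ at n = 5 (E = -8.708 eV)

Using E_n = -13.6057 Z² / n² eV:

Be³⁺ (Z = 4) at n = 5:
E = -13.6057 × 4² / 5² = -13.6057 × 16 / 25 = -8.707648 eV

H (Z = 1) at n = 7:
E = -13.6057 × 1² / 7² = -13.6057 × 1 / 49 = -0.277667 eV

Since -8.707648 eV < -0.277667 eV,
Be³⁺ at n = 5 is more tightly bound (requires more energy to ionize).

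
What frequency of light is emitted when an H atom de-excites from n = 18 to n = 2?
8.12e+14 Hz

First, find the transition energy:
E_18 = -13.6057 / 18² = -0.041993 eV
E_2 = -13.6057 / 2² = -3.401425 eV
|ΔE| = |E_2 - E_18| = 3.359432 eV

Convert to Joules: E = 3.359432 eV × (1.602177 × 10⁻¹⁹ J/eV) = 5.3824e-19 J

Using E = hf:
f = E/h = 5.3824e-19 J / (6.62607 × 10⁻³⁴ J·s)
f = 8.12e+14 Hz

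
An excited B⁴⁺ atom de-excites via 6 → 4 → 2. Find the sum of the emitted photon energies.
75.58722 eV

The energy levels of B⁴⁺ are E_n = -13.6057 × 5² / n² eV.

First transition (6 → 4):
ΔE₁ = |E_4 - E_6|
ΔE₁ = |-21.25890625000 - (-9.44840277778)| = 11.81050347 eV

Second transition (4 → 2):
ΔE₂ = |E_2 - E_4|
ΔE₂ = |-85.03562500000 - (-21.25890625000)| = 63.77671875 eV

Total energy released:
E_total = ΔE₁ + ΔE₂ = 11.81050347 + 63.77671875 = 75.58722 eV

Note: This equals the direct transition 6 → 2: 75.58722 eV ✓
Energy is conserved regardless of the path taken.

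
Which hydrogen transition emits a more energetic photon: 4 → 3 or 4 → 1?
4 → 1

Calculate the energy for each transition:

Transition 4 → 3:
ΔE₁ = |E_3 - E_4| = |-13.6057/3² - (-13.6057/4²)|
ΔE₁ = |-1.511744444 - (-0.850356250)| = 0.661388 eV

Transition 4 → 1:
ΔE₂ = |E_1 - E_4| = |-13.6057/1² - (-13.6057/4²)|
ΔE₂ = |-13.605700000 - (-0.850356250)| = 12.755344 eV

Since 12.755344 eV > 0.661388 eV, the transition 4 → 1 emits the more energetic photon.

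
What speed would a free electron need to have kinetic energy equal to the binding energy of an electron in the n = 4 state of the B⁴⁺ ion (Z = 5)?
2.73462e+06 m/s (or 0.9122% of c)

The binding energy at n = 4 for B⁴⁺ is:
E_4 = -13.6057 × 5²/4² = -21.2589063 eV
|E_4| = 21.2589063 eV

Convert to Joules:
KE = 21.2589063 eV × (1.602177 × 10⁻¹⁹ J/eV) = 3.4060531e-18 J

Using KE = ½mv²:
v = √(2·KE/m_e)
v = √(2 × 3.4060531e-18 J / 9.10938 × 10⁻³¹ kg)
v = 2.73462e+06 m/s

This is approximately 0.9122% the speed of light.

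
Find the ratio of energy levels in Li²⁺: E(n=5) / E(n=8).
2.56

Using E_n = -13.6057 Z² / n² eV with Z = 3:

E_5 = -13.6057 × 3² / 5² = -122.4513 / 25 = -4.89805200 eV
E_8 = -13.6057 × 3² / 8² = -122.4513 / 64 = -1.91330156 eV

The ratio is:
E_5/E_8 = (-4.89805200) / (-1.91330156)
E_5/E_8 = (-122.4513/25) / (-122.4513/64)
E_5/E_8 = 64/25
E_5/E_8 = 2.56
(Note: the Z² factors cancel in the ratio.)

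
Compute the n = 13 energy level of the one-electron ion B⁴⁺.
-2.01 eV

For hydrogen-like ions, the energy levels scale with Z²:
E_n = -13.6057 Z² / n² eV

For B⁴⁺ (Z = 5) at n = 13:
E_13 = -13.6057 × 5² / 13²
E_13 = -13.6057 × 25 / 169
E_13 = -340.1425 / 169
E_13 = -2.01 eV

The energy is 25 times more negative than hydrogen at the same n due to the stronger nuclear charge.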